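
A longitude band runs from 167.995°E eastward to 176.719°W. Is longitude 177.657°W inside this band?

Band width going east from +167.995° to -176.719°: ((-176.719 − 167.995) mod 360) = 15.286°.
Offset of -177.657° east of the west edge: ((-177.657 − 167.995) mod 360) = 14.348°.
14.348° ≤ 15.286° ⇒ inside.

Yes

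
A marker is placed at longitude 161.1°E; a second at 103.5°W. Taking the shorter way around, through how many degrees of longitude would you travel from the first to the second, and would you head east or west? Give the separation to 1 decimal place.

95.4° east

Raw difference: -103.5 − 161.1 = -264.6°.
Normalise into (−180°, 180°]: -264.6° + 360° = 95.4°.
Positive ⇒ the second point lies to the east; separation 95.4°.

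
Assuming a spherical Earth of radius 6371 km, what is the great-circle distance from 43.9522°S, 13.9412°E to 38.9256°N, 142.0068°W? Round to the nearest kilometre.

17942 km

Δλ = -142.0068 − 13.9412 = -155.9480°.
Δφ = 38.9256 − -43.9522 = 82.8778°.
a = sin²(Δφ/2) + cos φ₁ · cos φ₂ · sin²(Δλ/2) = 0.973763.
c = 2·atan2(√a, √(1−a)) = 2.81620 rad → d = 6371·c ≈ 17942.04 km.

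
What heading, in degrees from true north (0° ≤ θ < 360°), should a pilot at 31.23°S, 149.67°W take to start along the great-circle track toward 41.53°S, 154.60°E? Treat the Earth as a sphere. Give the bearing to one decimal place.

Δλ = 154.60 − -149.67 = 304.27°; wrapped into (−180°, 180°]: -55.73°.
θ = atan2( sin Δλ · cos φ₂ , cos φ₁ · sin φ₂ − sin φ₁ · cos φ₂ · cos Δλ )
  = atan2(-0.61865, -0.34838) = -119.385° → normalised to [0°, 360°): 240.615°.

240.6°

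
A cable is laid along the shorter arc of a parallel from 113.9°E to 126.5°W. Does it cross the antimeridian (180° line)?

Yes

Naïve |-126.5 − 113.9| = 240.4° > 180°, so the shorter arc goes the other way round — across 180°.
Signed shortest Δλ = ((-126.5 − 113.9 + 180) mod 360) − 180 = 119.6°.
Going east by 119.6° from +113.9° passes through 180° before reaching -126.5°.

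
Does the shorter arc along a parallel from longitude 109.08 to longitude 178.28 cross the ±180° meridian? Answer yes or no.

No

Signed shortest Δλ = ((178.28 − 109.08 + 180) mod 360) − 180 = 69.2°.
Going east by 69.2° from +109.08° reaches +178.28° without touching 180°.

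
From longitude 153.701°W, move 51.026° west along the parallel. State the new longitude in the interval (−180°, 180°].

155.273°E

Start at -153.701°; shift −51.026° → -204.727°.
-204.727° lies outside (−180°, 180°]; add 360° → +155.273°.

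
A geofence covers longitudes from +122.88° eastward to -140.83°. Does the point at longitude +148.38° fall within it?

Yes

Band width going east from +122.88° to -140.83°: ((-140.83 − 122.88) mod 360) = 96.29°.
Offset of +148.38° east of the west edge: ((148.38 − 122.88) mod 360) = 25.50°.
25.50° ≤ 96.29° ⇒ inside.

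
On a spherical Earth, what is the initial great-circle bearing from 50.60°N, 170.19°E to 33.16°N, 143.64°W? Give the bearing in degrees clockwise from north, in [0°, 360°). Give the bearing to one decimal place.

99.5°

Δλ = -143.64 − 170.19 = -313.83°; wrapped into (−180°, 180°]: 46.17°.
θ = atan2( sin Δλ · cos φ₂ , cos φ₁ · sin φ₂ − sin φ₁ · cos φ₂ · cos Δλ )
  = atan2(0.60392, -0.10080) = 99.476° → normalised to [0°, 360°): 99.476°.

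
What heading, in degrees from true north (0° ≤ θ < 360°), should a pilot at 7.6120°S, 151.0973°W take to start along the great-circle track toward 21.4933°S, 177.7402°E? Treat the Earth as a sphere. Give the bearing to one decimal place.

Δλ = 177.7402 − -151.0973 = 328.8375°; wrapped into (−180°, 180°]: -31.1625°.
θ = atan2( sin Δλ · cos φ₂ , cos φ₁ · sin φ₂ − sin φ₁ · cos φ₂ · cos Δλ )
  = atan2(-0.48148, -0.25770) = -118.156° → normalised to [0°, 360°): 241.844°.

241.8°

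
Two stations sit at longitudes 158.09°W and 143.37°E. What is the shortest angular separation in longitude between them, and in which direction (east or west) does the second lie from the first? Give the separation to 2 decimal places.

58.54° west

Raw difference: 143.37 − -158.09 = 301.46°.
Normalise into (−180°, 180°]: 301.46° − 360° = -58.54°.
Negative ⇒ the second point lies to the west; separation 58.54°.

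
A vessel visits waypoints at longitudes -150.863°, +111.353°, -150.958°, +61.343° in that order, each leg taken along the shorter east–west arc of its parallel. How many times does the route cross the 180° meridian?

Leg 1: -150.863° → +111.353°, shortest Δλ = -97.784° (west) — crosses 180°.
Leg 2: +111.353° → -150.958°, shortest Δλ = 97.689° (east) — crosses 180°.
Leg 3: -150.958° → +61.343°, shortest Δλ = -147.699° (west) — crosses 180°.
Total crossings: 3.

3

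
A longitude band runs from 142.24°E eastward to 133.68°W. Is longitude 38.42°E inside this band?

Band width going east from +142.24° to -133.68°: ((-133.68 − 142.24) mod 360) = 84.08°.
Offset of +38.42° east of the west edge: ((38.42 − 142.24) mod 360) = 256.18°.
256.18° > 84.08° ⇒ outside.

No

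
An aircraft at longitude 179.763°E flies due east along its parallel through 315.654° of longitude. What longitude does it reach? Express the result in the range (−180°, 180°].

135.417°E

Start at +179.763°; shift +315.654° → +495.417°.
+495.417° lies outside (−180°, 180°]; subtract 360° → +135.417°.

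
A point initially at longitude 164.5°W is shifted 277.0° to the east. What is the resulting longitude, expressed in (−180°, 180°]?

Start at -164.5°; shift +277.0° → +112.5°.
+112.5° already lies in (−180°, 180°].

112.5°E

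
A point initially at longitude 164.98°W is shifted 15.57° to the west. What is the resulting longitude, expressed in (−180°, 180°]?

179.45°E

Start at -164.98°; shift −15.57° → -180.55°.
-180.55° lies outside (−180°, 180°]; add 360° → +179.45°.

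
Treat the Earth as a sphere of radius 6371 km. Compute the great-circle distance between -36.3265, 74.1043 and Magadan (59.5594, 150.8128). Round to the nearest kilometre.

12747 km

Δλ = 150.8128 − 74.1043 = 76.7085°.
Δφ = 59.5594 − -36.3265 = 95.8859°.
a = sin²(Δφ/2) + cos φ₁ · cos φ₂ · sin²(Δλ/2) = 0.708443.
c = 2·atan2(√a, √(1−a)) = 2.00081 rad → d = 6371·c ≈ 12747.18 km.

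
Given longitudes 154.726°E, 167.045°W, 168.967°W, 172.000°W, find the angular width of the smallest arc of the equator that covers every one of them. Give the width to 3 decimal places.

Sort the longitudes: -172.000°, -168.967°, -167.045°, +154.726°.
Eastward gaps between consecutive values (wrapping around): 3.033°, 1.922°, 321.771°, 33.274°.
Largest gap = 321.771° ⇒ minimal covering band is its complement: 360° − 321.771° = 38.229°.
Band runs from +154.726° eastward to -167.045°, crossing the antimeridian.

38.229°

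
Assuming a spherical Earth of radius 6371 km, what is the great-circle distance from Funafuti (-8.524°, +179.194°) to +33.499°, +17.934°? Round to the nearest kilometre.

Δλ = 17.934 − 179.194 = -161.260°.
Δφ = 33.499 − -8.524 = 42.023°.
a = sin²(Δφ/2) + cos φ₁ · cos φ₂ · sin²(Δλ/2) = 0.931386.
c = 2·atan2(√a, √(1−a)) = 2.61152 rad → d = 6371·c ≈ 16638.02 km.

16638 km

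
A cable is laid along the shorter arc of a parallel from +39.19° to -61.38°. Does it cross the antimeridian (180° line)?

Signed shortest Δλ = ((-61.38 − 39.19 + 180) mod 360) − 180 = -100.57°.
Going west by 100.57° from +39.19° reaches -61.38° without touching 180°.

No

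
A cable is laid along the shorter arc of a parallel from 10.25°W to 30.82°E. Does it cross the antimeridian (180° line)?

Signed shortest Δλ = ((30.82 − -10.25 + 180) mod 360) − 180 = 41.07°.
Going east by 41.07° from -10.25° reaches +30.82° without touching 180°.

No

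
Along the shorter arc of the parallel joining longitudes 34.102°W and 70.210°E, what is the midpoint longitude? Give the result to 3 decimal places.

Signed shortest Δλ from -34.102° to +70.210° is +104.312°.
Midpoint longitude = -34.102° + (+104.312°)/2 = -34.102° + 52.156° = +18.054°.

18.054°E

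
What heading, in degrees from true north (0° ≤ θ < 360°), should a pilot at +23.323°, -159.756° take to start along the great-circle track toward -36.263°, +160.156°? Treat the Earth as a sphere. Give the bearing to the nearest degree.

213°

Δλ = 160.156 − -159.756 = 319.912°; wrapped into (−180°, 180°]: -40.088°.
θ = atan2( sin Δλ · cos φ₂ , cos φ₁ · sin φ₂ − sin φ₁ · cos φ₂ · cos Δλ )
  = atan2(-0.51923, -0.78739) = -146.598° → normalised to [0°, 360°): 213.402°.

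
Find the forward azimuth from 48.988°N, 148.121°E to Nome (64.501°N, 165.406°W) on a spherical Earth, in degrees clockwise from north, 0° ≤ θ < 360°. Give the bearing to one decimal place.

Δλ = -165.406 − 148.121 = -313.527°; wrapped into (−180°, 180°]: 46.473°.
θ = atan2( sin Δλ · cos φ₂ , cos φ₁ · sin φ₂ − sin φ₁ · cos φ₂ · cos Δλ )
  = atan2(0.31213, 0.36858) = 40.259° → normalised to [0°, 360°): 40.259°.

40.3°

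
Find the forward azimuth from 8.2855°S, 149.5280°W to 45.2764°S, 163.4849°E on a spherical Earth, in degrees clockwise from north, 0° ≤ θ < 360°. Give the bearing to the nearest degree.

219°

Δλ = 163.4849 − -149.5280 = 313.0129°; wrapped into (−180°, 180°]: -46.9871°.
θ = atan2( sin Δλ · cos φ₂ , cos φ₁ · sin φ₂ − sin φ₁ · cos φ₂ · cos Δλ )
  = atan2(-0.51454, -0.63392) = -140.935° → normalised to [0°, 360°): 219.065°.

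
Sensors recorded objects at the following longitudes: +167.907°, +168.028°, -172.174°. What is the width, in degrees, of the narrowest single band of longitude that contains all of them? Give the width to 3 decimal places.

Sort the longitudes: -172.174°, +167.907°, +168.028°.
Eastward gaps between consecutive values (wrapping around): 340.081°, 0.121°, 19.798°.
Largest gap = 340.081° ⇒ minimal covering band is its complement: 360° − 340.081° = 19.919°.
Band runs from +167.907° eastward to -172.174°, crossing the antimeridian.

19.919°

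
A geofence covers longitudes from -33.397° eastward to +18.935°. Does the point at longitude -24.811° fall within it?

Yes

Band width going east from -33.397° to +18.935°: ((18.935 − -33.397) mod 360) = 52.332°.
Offset of -24.811° east of the west edge: ((-24.811 − -33.397) mod 360) = 8.586°.
8.586° ≤ 52.332° ⇒ inside.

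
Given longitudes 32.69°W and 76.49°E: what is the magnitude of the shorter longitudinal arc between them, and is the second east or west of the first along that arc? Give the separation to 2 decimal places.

109.18° east

Raw difference: 76.49 − -32.69 = 109.18°.
Normalise into (−180°, 180°]: 109.18° stays 109.18°.
Positive ⇒ the second point lies to the east; separation 109.18°.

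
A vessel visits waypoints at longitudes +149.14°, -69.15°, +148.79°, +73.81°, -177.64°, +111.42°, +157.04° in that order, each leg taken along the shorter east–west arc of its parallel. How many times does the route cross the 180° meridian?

Leg 1: +149.14° → -69.15°, shortest Δλ = 141.71° (east) — crosses 180°.
Leg 2: -69.15° → +148.79°, shortest Δλ = -142.06° (west) — crosses 180°.
Leg 3: +148.79° → +73.81°, shortest Δλ = -74.98° (west) — does not cross 180°.
Leg 4: +73.81° → -177.64°, shortest Δλ = 108.55° (east) — crosses 180°.
Leg 5: -177.64° → +111.42°, shortest Δλ = -70.94° (west) — crosses 180°.
Leg 6: +111.42° → +157.04°, shortest Δλ = 45.62° (east) — does not cross 180°.
Total crossings: 4.

4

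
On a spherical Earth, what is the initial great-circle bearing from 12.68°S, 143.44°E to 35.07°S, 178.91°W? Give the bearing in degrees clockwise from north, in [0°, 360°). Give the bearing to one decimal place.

129.9°

Δλ = -178.91 − 143.44 = -322.35°; wrapped into (−180°, 180°]: 37.65°.
θ = atan2( sin Δλ · cos φ₂ , cos φ₁ · sin φ₂ − sin φ₁ · cos φ₂ · cos Δλ )
  = atan2(0.49994, -0.41832) = 129.921° → normalised to [0°, 360°): 129.921°.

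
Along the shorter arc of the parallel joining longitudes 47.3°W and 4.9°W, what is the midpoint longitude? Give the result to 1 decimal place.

26.1°W

Signed shortest Δλ from -47.3° to -4.9° is +42.4°.
Midpoint longitude = -47.3° + (+42.4°)/2 = -47.3° + 21.2° = -26.1°.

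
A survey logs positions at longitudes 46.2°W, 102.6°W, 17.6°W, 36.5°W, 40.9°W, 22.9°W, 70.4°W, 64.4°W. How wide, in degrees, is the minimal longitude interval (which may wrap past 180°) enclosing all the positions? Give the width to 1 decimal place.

85.0°

Sort the longitudes: -102.6°, -70.4°, -64.4°, -46.2°, -40.9°, -36.5°, -22.9°, -17.6°.
Eastward gaps between consecutive values (wrapping around): 32.2°, 6.0°, 18.2°, 5.3°, 4.4°, 13.6°, 5.3°, 275.0°.
Largest gap = 275.0° ⇒ minimal covering band is its complement: 360° − 275.0° = 85.0°.
Band runs from -102.6° eastward to -17.6°.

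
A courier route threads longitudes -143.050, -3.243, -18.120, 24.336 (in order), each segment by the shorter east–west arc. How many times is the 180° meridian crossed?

0

Leg 1: -143.050° → -3.243°, shortest Δλ = 139.807° (east) — does not cross 180°.
Leg 2: -3.243° → -18.120°, shortest Δλ = -14.877° (west) — does not cross 180°.
Leg 3: -18.120° → +24.336°, shortest Δλ = 42.456° (east) — does not cross 180°.
Total crossings: 0.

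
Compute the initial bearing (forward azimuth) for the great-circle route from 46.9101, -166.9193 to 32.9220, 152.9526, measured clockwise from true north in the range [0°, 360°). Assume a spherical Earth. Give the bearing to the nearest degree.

Δλ = 152.9526 − -166.9193 = 319.8719°; wrapped into (−180°, 180°]: -40.1281°.
θ = atan2( sin Δλ · cos φ₂ , cos φ₁ · sin φ₂ − sin φ₁ · cos φ₂ · cos Δλ )
  = atan2(-0.54100, -0.09742) = -100.208° → normalised to [0°, 360°): 259.792°.

260°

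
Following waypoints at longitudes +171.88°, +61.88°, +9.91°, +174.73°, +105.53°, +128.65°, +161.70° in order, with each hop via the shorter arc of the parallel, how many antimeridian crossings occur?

0

Leg 1: +171.88° → +61.88°, shortest Δλ = -110.0° (west) — does not cross 180°.
Leg 2: +61.88° → +9.91°, shortest Δλ = -51.97° (west) — does not cross 180°.
Leg 3: +9.91° → +174.73°, shortest Δλ = 164.82° (east) — does not cross 180°.
Leg 4: +174.73° → +105.53°, shortest Δλ = -69.2° (west) — does not cross 180°.
Leg 5: +105.53° → +128.65°, shortest Δλ = 23.12° (east) — does not cross 180°.
Leg 6: +128.65° → +161.70°, shortest Δλ = 33.05° (east) — does not cross 180°.
Total crossings: 0.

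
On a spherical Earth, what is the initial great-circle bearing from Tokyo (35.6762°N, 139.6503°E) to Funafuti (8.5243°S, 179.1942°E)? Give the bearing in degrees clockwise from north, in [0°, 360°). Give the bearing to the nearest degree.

Δλ = 179.1942 − 139.6503 = 39.5439°.
θ = atan2( sin Δλ · cos φ₂ , cos φ₁ · sin φ₂ − sin φ₁ · cos φ₂ · cos Δλ )
  = atan2(0.62964, -0.56517) = 131.912° → normalised to [0°, 360°): 131.912°.

132°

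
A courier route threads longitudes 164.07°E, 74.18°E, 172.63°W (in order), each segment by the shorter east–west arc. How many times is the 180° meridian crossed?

Leg 1: +164.07° → +74.18°, shortest Δλ = -89.89° (west) — does not cross 180°.
Leg 2: +74.18° → -172.63°, shortest Δλ = 113.19° (east) — crosses 180°.
Total crossings: 1.

1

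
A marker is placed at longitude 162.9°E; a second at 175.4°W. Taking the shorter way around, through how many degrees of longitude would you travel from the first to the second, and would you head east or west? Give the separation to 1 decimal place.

Raw difference: -175.4 − 162.9 = -338.3°.
Normalise into (−180°, 180°]: -338.3° + 360° = 21.7°.
Positive ⇒ the second point lies to the east; separation 21.7°.

21.7° east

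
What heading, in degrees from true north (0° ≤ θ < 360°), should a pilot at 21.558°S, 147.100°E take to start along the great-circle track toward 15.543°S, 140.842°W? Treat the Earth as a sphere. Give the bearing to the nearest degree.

Δλ = -140.842 − 147.100 = -287.942°; wrapped into (−180°, 180°]: 72.058°.
θ = atan2( sin Δλ · cos φ₂ , cos φ₁ · sin φ₂ − sin φ₁ · cos φ₂ · cos Δλ )
  = atan2(0.91658, -0.14016) = 98.694° → normalised to [0°, 360°): 98.694°.

99°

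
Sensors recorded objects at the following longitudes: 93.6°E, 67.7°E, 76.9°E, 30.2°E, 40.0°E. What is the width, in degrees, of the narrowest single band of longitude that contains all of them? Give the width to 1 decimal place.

Sort the longitudes: +30.2°, +40.0°, +67.7°, +76.9°, +93.6°.
Eastward gaps between consecutive values (wrapping around): 9.8°, 27.7°, 9.2°, 16.7°, 296.6°.
Largest gap = 296.6° ⇒ minimal covering band is its complement: 360° − 296.6° = 63.4°.
Band runs from +30.2° eastward to +93.6°.

63.4°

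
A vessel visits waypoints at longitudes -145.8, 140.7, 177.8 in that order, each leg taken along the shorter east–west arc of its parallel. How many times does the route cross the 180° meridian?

Leg 1: -145.8° → +140.7°, shortest Δλ = -73.5° (west) — crosses 180°.
Leg 2: +140.7° → +177.8°, shortest Δλ = 37.1° (east) — does not cross 180°.
Total crossings: 1.

1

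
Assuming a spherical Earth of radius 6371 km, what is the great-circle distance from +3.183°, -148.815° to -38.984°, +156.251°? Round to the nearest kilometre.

Δλ = 156.251 − -148.815 = 305.066°; wrapped into (−180°, 180°]: -54.934°.
Δφ = -38.984 − 3.183 = -42.167°.
a = sin²(Δφ/2) + cos φ₁ · cos φ₂ · sin²(Δλ/2) = 0.294517.
c = 2·atan2(√a, √(1−a)) = 1.14728 rad → d = 6371·c ≈ 7309.34 km.

7309 km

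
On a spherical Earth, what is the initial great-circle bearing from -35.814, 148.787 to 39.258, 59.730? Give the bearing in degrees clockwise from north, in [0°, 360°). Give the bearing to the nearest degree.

Δλ = 59.730 − 148.787 = -89.057°.
θ = atan2( sin Δλ · cos φ₂ , cos φ₁ · sin φ₂ − sin φ₁ · cos φ₂ · cos Δλ )
  = atan2(-0.77420, 0.52062) = -56.081° → normalised to [0°, 360°): 303.919°.

304°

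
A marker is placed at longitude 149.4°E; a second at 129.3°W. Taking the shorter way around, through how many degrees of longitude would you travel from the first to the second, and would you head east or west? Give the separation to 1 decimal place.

81.3° east

Raw difference: -129.3 − 149.4 = -278.7°.
Normalise into (−180°, 180°]: -278.7° + 360° = 81.3°.
Positive ⇒ the second point lies to the east; separation 81.3°.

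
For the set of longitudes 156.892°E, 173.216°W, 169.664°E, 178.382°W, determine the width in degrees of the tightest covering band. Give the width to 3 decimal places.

Sort the longitudes: -178.382°, -173.216°, +156.892°, +169.664°.
Eastward gaps between consecutive values (wrapping around): 5.166°, 330.108°, 12.772°, 11.954°.
Largest gap = 330.108° ⇒ minimal covering band is its complement: 360° − 330.108° = 29.892°.
Band runs from +156.892° eastward to -173.216°, crossing the antimeridian.

29.892°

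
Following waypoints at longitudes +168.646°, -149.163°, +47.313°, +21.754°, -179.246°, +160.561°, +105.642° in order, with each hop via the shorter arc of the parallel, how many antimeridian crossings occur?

Leg 1: +168.646° → -149.163°, shortest Δλ = 42.191° (east) — crosses 180°.
Leg 2: -149.163° → +47.313°, shortest Δλ = -163.524° (west) — crosses 180°.
Leg 3: +47.313° → +21.754°, shortest Δλ = -25.559° (west) — does not cross 180°.
Leg 4: +21.754° → -179.246°, shortest Δλ = 159.0° (east) — crosses 180°.
Leg 5: -179.246° → +160.561°, shortest Δλ = -20.193° (west) — crosses 180°.
Leg 6: +160.561° → +105.642°, shortest Δλ = -54.919° (west) — does not cross 180°.
Total crossings: 4.

4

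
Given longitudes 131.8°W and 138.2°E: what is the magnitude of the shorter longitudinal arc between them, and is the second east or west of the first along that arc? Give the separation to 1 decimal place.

Raw difference: 138.2 − -131.8 = 270.0°.
Normalise into (−180°, 180°]: 270.0° − 360° = -90.0°.
Negative ⇒ the second point lies to the west; separation 90.0°.

90.0° west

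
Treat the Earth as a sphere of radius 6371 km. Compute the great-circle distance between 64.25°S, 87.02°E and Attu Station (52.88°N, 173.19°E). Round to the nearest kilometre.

Δλ = 173.19 − 87.02 = 86.17°.
Δφ = 52.88 − -64.25 = 117.13°.
a = sin²(Δφ/2) + cos φ₁ · cos φ₂ · sin²(Δλ/2) = 0.850340.
c = 2·atan2(√a, √(1−a)) = 2.34715 rad → d = 6371·c ≈ 14953.67 km.

14954 km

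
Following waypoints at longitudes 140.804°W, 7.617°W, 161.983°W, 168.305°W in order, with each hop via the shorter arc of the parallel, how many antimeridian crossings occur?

0

Leg 1: -140.804° → -7.617°, shortest Δλ = 133.187° (east) — does not cross 180°.
Leg 2: -7.617° → -161.983°, shortest Δλ = -154.366° (west) — does not cross 180°.
Leg 3: -161.983° → -168.305°, shortest Δλ = -6.322° (west) — does not cross 180°.
Total crossings: 0.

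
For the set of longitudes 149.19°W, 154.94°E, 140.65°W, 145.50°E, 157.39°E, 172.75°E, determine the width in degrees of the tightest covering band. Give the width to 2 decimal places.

Sort the longitudes: -149.19°, -140.65°, +145.50°, +154.94°, +157.39°, +172.75°.
Eastward gaps between consecutive values (wrapping around): 8.54°, 286.15°, 9.44°, 2.45°, 15.36°, 38.06°.
Largest gap = 286.15° ⇒ minimal covering band is its complement: 360° − 286.15° = 73.85°.
Band runs from +145.50° eastward to -140.65°, crossing the antimeridian.

73.85°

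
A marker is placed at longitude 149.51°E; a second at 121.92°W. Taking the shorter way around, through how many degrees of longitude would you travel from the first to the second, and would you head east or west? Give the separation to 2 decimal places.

88.57° east

Raw difference: -121.92 − 149.51 = -271.43°.
Normalise into (−180°, 180°]: -271.43° + 360° = 88.57°.
Positive ⇒ the second point lies to the east; separation 88.57°.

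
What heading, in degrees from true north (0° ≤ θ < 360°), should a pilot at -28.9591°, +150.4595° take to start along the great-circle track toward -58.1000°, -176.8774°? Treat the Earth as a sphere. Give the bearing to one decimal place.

151.6°

Δλ = -176.8774 − 150.4595 = -327.3369°; wrapped into (−180°, 180°]: 32.6631°.
θ = atan2( sin Δλ · cos φ₂ , cos φ₁ · sin φ₂ − sin φ₁ · cos φ₂ · cos Δλ )
  = atan2(0.28520, -0.52742) = 151.598° → normalised to [0°, 360°): 151.598°.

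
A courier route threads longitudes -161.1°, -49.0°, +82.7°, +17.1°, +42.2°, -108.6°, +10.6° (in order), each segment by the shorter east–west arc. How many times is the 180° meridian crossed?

Leg 1: -161.1° → -49.0°, shortest Δλ = 112.1° (east) — does not cross 180°.
Leg 2: -49.0° → +82.7°, shortest Δλ = 131.7° (east) — does not cross 180°.
Leg 3: +82.7° → +17.1°, shortest Δλ = -65.6° (west) — does not cross 180°.
Leg 4: +17.1° → +42.2°, shortest Δλ = 25.1° (east) — does not cross 180°.
Leg 5: +42.2° → -108.6°, shortest Δλ = -150.8° (west) — does not cross 180°.
Leg 6: -108.6° → +10.6°, shortest Δλ = 119.2° (east) — does not cross 180°.
Total crossings: 0.

0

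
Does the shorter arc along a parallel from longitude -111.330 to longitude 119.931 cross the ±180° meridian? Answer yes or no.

Naïve |119.931 − -111.330| = 231.261° > 180°, so the shorter arc goes the other way round — across 180°.
Signed shortest Δλ = ((119.931 − -111.330 + 180) mod 360) − 180 = -128.739°.
Going west by 128.739° from -111.330° passes through 180° before reaching +119.931°.

Yes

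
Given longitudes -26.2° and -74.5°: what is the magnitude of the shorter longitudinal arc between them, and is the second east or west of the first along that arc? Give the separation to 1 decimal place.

Raw difference: -74.5 − -26.2 = -48.3°.
Normalise into (−180°, 180°]: -48.3° stays -48.3°.
Negative ⇒ the second point lies to the west; separation 48.3°.

48.3° west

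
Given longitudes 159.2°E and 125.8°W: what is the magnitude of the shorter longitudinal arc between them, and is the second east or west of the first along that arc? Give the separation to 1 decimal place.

Raw difference: -125.8 − 159.2 = -285.0°.
Normalise into (−180°, 180°]: -285.0° + 360° = 75.0°.
Positive ⇒ the second point lies to the east; separation 75.0°.

75.0° east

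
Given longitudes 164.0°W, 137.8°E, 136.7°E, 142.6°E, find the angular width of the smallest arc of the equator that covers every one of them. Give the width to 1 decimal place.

59.3°

Sort the longitudes: -164.0°, +136.7°, +137.8°, +142.6°.
Eastward gaps between consecutive values (wrapping around): 300.7°, 1.1°, 4.8°, 53.4°.
Largest gap = 300.7° ⇒ minimal covering band is its complement: 360° − 300.7° = 59.3°.
Band runs from +136.7° eastward to -164.0°, crossing the antimeridian.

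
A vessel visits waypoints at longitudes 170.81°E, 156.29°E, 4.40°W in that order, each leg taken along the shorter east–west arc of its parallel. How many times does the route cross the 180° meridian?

Leg 1: +170.81° → +156.29°, shortest Δλ = -14.52° (west) — does not cross 180°.
Leg 2: +156.29° → -4.40°, shortest Δλ = -160.69° (west) — does not cross 180°.
Total crossings: 0.

0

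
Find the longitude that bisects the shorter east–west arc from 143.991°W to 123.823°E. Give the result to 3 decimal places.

169.916°E

Signed shortest Δλ from -143.991° to +123.823° is -92.186°.
Midpoint longitude = -143.991° + (-92.186°)/2 = -143.991° − 46.093° = -190.084°.
Normalise into (−180°, 180°]: +169.916°.
(The naïve average (-143.991 + +123.823)/2 = -10.084° is on the wrong side of the globe.)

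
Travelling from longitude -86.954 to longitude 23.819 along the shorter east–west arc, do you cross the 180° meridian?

Signed shortest Δλ = ((23.819 − -86.954 + 180) mod 360) − 180 = 110.773°.
Going east by 110.773° from -86.954° reaches +23.819° without touching 180°.

No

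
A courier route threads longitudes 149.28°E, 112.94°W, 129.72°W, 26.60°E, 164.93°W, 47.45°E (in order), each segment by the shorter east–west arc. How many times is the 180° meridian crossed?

3

Leg 1: +149.28° → -112.94°, shortest Δλ = 97.78° (east) — crosses 180°.
Leg 2: -112.94° → -129.72°, shortest Δλ = -16.78° (west) — does not cross 180°.
Leg 3: -129.72° → +26.60°, shortest Δλ = 156.32° (east) — does not cross 180°.
Leg 4: +26.60° → -164.93°, shortest Δλ = 168.47° (east) — crosses 180°.
Leg 5: -164.93° → +47.45°, shortest Δλ = -147.62° (west) — crosses 180°.
Total crossings: 3.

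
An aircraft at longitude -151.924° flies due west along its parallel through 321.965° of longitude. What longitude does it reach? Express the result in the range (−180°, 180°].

-113.889°

Start at -151.924°; shift −321.965° → -473.889°.
-473.889° lies outside (−180°, 180°]; add 360° → -113.889°.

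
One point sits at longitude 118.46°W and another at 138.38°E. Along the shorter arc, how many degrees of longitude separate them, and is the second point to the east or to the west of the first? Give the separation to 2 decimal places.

103.16° west

Raw difference: 138.38 − -118.46 = 256.84°.
Normalise into (−180°, 180°]: 256.84° − 360° = -103.16°.
Negative ⇒ the second point lies to the west; separation 103.16°.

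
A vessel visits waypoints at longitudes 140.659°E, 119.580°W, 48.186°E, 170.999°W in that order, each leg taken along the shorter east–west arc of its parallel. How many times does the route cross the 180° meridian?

2

Leg 1: +140.659° → -119.580°, shortest Δλ = 99.761° (east) — crosses 180°.
Leg 2: -119.580° → +48.186°, shortest Δλ = 167.766° (east) — does not cross 180°.
Leg 3: +48.186° → -170.999°, shortest Δλ = 140.815° (east) — crosses 180°.
Total crossings: 2.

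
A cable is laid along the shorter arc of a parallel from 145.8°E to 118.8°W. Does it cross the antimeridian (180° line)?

Naïve |-118.8 − 145.8| = 264.6° > 180°, so the shorter arc goes the other way round — across 180°.
Signed shortest Δλ = ((-118.8 − 145.8 + 180) mod 360) − 180 = 95.4°.
Going east by 95.4° from +145.8° passes through 180° before reaching -118.8°.

Yes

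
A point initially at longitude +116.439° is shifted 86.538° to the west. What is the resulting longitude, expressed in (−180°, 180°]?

+29.901°

Start at +116.439°; shift −86.538° → +29.901°.
+29.901° already lies in (−180°, 180°].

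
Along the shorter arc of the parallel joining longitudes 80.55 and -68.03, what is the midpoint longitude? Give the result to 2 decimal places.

Signed shortest Δλ from +80.55° to -68.03° is -148.58°.
Midpoint longitude = +80.55° + (-148.58°)/2 = +80.55° − 74.29° = +6.26°.

+6.26°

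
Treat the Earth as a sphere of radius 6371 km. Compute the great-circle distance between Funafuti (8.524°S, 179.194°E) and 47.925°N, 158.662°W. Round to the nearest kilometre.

Δλ = -158.662 − 179.194 = -337.856°; wrapped into (−180°, 180°]: 22.144°.
Δφ = 47.925 − -8.524 = 56.449°.
a = sin²(Δφ/2) + cos φ₁ · cos φ₂ · sin²(Δλ/2) = 0.248101.
c = 2·atan2(√a, √(1−a)) = 1.04281 rad → d = 6371·c ≈ 6643.72 km.

6644 km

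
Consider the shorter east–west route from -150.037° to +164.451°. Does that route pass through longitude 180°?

Yes

Naïve |164.451 − -150.037| = 314.488° > 180°, so the shorter arc goes the other way round — across 180°.
Signed shortest Δλ = ((164.451 − -150.037 + 180) mod 360) − 180 = -45.512°.
Going west by 45.512° from -150.037° passes through 180° before reaching +164.451°.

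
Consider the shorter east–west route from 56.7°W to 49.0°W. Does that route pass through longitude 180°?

No

Signed shortest Δλ = ((-49.0 − -56.7 + 180) mod 360) − 180 = 7.7°.
Going east by 7.7° from -56.7° reaches -49.0° without touching 180°.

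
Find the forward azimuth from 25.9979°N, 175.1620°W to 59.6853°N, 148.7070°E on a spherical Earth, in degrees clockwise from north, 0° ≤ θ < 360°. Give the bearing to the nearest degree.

Δλ = 148.7070 − -175.1620 = 323.8690°; wrapped into (−180°, 180°]: -36.1310°.
θ = atan2( sin Δλ · cos φ₂ , cos φ₁ · sin φ₂ − sin φ₁ · cos φ₂ · cos Δλ )
  = atan2(-0.29762, 0.59721) = -26.489° → normalised to [0°, 360°): 333.511°.

334°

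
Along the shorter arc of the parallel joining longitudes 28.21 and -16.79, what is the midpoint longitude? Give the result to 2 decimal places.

+5.71°

Signed shortest Δλ from +28.21° to -16.79° is -45.00°.
Midpoint longitude = +28.21° + (-45.00°)/2 = +28.21° − 22.50° = +5.71°.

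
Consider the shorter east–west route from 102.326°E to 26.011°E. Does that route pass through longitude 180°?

No

Signed shortest Δλ = ((26.011 − 102.326 + 180) mod 360) − 180 = -76.315°.
Going west by 76.315° from +102.326° reaches +26.011° without touching 180°.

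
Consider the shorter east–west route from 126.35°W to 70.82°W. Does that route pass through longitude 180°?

Signed shortest Δλ = ((-70.82 − -126.35 + 180) mod 360) − 180 = 55.53°.
Going east by 55.53° from -126.35° reaches -70.82° without touching 180°.

No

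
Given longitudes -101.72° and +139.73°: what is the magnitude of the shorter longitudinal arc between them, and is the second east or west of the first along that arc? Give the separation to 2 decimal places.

Raw difference: 139.73 − -101.72 = 241.45°.
Normalise into (−180°, 180°]: 241.45° − 360° = -118.55°.
Negative ⇒ the second point lies to the west; separation 118.55°.

118.55° west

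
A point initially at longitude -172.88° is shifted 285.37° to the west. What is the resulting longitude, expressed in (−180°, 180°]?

Start at -172.88°; shift −285.37° → -458.25°.
-458.25° lies outside (−180°, 180°]; add 360° → -98.25°.

-98.25°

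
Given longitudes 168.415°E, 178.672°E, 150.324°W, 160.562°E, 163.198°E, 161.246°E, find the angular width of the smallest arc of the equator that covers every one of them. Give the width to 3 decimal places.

49.114°

Sort the longitudes: -150.324°, +160.562°, +161.246°, +163.198°, +168.415°, +178.672°.
Eastward gaps between consecutive values (wrapping around): 310.886°, 0.684°, 1.952°, 5.217°, 10.257°, 31.004°.
Largest gap = 310.886° ⇒ minimal covering band is its complement: 360° − 310.886° = 49.114°.
Band runs from +160.562° eastward to -150.324°, crossing the antimeridian.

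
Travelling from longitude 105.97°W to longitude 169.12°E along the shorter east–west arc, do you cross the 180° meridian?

Naïve |169.12 − -105.97| = 275.09° > 180°, so the shorter arc goes the other way round — across 180°.
Signed shortest Δλ = ((169.12 − -105.97 + 180) mod 360) − 180 = -84.91°.
Going west by 84.91° from -105.97° passes through 180° before reaching +169.12°.

Yes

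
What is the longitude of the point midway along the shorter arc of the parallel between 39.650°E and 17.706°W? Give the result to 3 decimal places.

Signed shortest Δλ from +39.650° to -17.706° is -57.356°.
Midpoint longitude = +39.650° + (-57.356°)/2 = +39.650° − 28.678° = +10.972°.

10.972°E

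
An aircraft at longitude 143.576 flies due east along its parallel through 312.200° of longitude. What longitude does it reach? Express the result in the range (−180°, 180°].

+95.776°

Start at +143.576°; shift +312.200° → +455.776°.
+455.776° lies outside (−180°, 180°]; subtract 360° → +95.776°.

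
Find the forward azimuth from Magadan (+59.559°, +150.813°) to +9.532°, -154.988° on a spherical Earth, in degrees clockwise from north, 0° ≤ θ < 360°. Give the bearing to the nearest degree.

Δλ = -154.988 − 150.813 = -305.801°; wrapped into (−180°, 180°]: 54.199°.
θ = atan2( sin Δλ · cos φ₂ , cos φ₁ · sin φ₂ − sin φ₁ · cos φ₂ · cos Δλ )
  = atan2(0.79986, -0.41347) = 117.336° → normalised to [0°, 360°): 117.336°.

117°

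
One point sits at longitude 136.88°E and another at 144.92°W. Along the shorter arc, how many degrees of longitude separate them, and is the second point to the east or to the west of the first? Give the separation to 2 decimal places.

Raw difference: -144.92 − 136.88 = -281.8°.
Normalise into (−180°, 180°]: -281.8° + 360° = 78.2°.
Positive ⇒ the second point lies to the east; separation 78.20°.

78.20° east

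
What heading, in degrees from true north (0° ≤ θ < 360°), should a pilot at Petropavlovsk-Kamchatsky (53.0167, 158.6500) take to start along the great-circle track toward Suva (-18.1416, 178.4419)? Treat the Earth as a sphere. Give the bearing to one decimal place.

Δλ = 178.4419 − 158.6500 = 19.7919°.
θ = atan2( sin Δλ · cos φ₂ , cos φ₁ · sin φ₂ − sin φ₁ · cos φ₂ · cos Δλ )
  = atan2(0.32177, -0.90157) = 160.358° → normalised to [0°, 360°): 160.358°.

160.4°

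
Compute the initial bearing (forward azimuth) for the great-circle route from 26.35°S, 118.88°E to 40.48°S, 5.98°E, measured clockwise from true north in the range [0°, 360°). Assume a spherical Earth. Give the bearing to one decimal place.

Δλ = 5.98 − 118.88 = -112.90°.
θ = atan2( sin Δλ · cos φ₂ , cos φ₁ · sin φ₂ − sin φ₁ · cos φ₂ · cos Δλ )
  = atan2(-0.70068, -0.71310) = -135.503° → normalised to [0°, 360°): 224.497°.

224.5°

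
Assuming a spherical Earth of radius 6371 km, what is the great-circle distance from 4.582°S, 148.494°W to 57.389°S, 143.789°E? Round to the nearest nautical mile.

Δλ = 143.789 − -148.494 = 292.283°; wrapped into (−180°, 180°]: -67.717°.
Δφ = -57.389 − -4.582 = -52.807°.
a = sin²(Δφ/2) + cos φ₁ · cos φ₂ · sin²(Δλ/2) = 0.364504.
c = 2·atan2(√a, √(1−a)) = 1.29637 rad → d = 6371·c ≈ 8259.19 km ≈ 4459.61 nmi.

4460 nmi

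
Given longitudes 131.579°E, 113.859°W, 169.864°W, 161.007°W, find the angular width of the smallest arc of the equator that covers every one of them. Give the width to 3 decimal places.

Sort the longitudes: -169.864°, -161.007°, -113.859°, +131.579°.
Eastward gaps between consecutive values (wrapping around): 8.857°, 47.148°, 245.438°, 58.557°.
Largest gap = 245.438° ⇒ minimal covering band is its complement: 360° − 245.438° = 114.562°.
Band runs from +131.579° eastward to -113.859°, crossing the antimeridian.

114.562°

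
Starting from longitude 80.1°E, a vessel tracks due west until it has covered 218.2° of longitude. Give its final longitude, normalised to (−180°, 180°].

Start at +80.1°; shift −218.2° → -138.1°.
-138.1° already lies in (−180°, 180°].

138.1°W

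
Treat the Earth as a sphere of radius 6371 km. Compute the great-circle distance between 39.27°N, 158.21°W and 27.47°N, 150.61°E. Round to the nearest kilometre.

Δλ = 150.61 − -158.21 = 308.82°; wrapped into (−180°, 180°]: -51.18°.
Δφ = 27.47 − 39.27 = -11.80°.
a = sin²(Δφ/2) + cos φ₁ · cos φ₂ · sin²(Δλ/2) = 0.138713.
c = 2·atan2(√a, √(1−a)) = 0.76328 rad → d = 6371·c ≈ 4862.85 km.

4863 km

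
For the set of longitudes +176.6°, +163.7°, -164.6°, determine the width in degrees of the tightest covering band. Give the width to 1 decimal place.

Sort the longitudes: -164.6°, +163.7°, +176.6°.
Eastward gaps between consecutive values (wrapping around): 328.3°, 12.9°, 18.8°.
Largest gap = 328.3° ⇒ minimal covering band is its complement: 360° − 328.3° = 31.7°.
Band runs from +163.7° eastward to -164.6°, crossing the antimeridian.

31.7°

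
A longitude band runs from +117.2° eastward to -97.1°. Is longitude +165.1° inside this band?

Band width going east from +117.2° to -97.1°: ((-97.1 − 117.2) mod 360) = 145.7°.
Offset of +165.1° east of the west edge: ((165.1 − 117.2) mod 360) = 47.9°.
47.9° ≤ 145.7° ⇒ inside.

Yes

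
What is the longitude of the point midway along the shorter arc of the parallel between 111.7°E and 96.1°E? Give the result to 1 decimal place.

103.9°E

Signed shortest Δλ from +111.7° to +96.1° is -15.6°.
Midpoint longitude = +111.7° + (-15.6°)/2 = +111.7° − 7.8° = +103.9°.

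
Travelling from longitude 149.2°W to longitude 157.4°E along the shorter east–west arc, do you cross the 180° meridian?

Yes

Naïve |157.4 − -149.2| = 306.6° > 180°, so the shorter arc goes the other way round — across 180°.
Signed shortest Δλ = ((157.4 − -149.2 + 180) mod 360) − 180 = -53.4°.
Going west by 53.4° from -149.2° passes through 180° before reaching +157.4°.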